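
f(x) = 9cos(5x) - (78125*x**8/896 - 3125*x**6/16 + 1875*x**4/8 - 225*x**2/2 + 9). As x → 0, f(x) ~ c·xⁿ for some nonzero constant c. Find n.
10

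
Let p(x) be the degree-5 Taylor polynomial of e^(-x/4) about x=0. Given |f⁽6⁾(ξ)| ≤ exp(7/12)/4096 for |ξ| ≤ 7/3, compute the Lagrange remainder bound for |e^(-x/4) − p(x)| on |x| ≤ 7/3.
117649*exp(7/12)/2149908480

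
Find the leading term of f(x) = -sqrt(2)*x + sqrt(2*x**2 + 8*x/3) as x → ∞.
2*sqrt(2)/3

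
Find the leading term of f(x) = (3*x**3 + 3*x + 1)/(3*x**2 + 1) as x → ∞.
x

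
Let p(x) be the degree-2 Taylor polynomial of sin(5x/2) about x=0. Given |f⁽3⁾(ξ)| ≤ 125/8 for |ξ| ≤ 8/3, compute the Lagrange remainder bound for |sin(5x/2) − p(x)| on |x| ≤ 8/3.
4000/81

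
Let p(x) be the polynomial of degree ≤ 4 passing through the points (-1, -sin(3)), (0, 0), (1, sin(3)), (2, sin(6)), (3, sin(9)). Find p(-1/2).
-105*sin(3)/128 + 7*sin(6)/32 - 5*sin(9)/128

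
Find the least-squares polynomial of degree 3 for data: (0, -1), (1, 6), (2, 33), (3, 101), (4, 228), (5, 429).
-11/14 + (33/28)x + (55/28)x² + (3)x³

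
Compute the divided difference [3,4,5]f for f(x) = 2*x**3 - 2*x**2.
22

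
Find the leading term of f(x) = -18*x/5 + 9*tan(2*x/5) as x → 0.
24*x**3/125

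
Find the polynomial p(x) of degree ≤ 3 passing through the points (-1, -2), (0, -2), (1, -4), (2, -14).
-x**3 - x**2 - 2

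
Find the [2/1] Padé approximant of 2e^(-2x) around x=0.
(4*x**2/3 - 8*x/3 + 2)/(2*x/3 + 1)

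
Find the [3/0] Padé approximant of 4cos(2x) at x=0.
4 - 8*x**2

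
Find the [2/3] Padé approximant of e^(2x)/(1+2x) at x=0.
(13*x**2/35 + 36*x/35 + 1)/(64*x**3/105 - 57*x**2/35 + 36*x/35 + 1)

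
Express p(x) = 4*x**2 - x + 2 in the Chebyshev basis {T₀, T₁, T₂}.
(4)T₀ - T₁ + (2)T₂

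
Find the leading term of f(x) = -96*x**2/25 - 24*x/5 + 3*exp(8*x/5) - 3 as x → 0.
256*x**3/125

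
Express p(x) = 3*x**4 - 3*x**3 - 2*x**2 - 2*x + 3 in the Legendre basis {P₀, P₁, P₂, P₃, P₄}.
(44/15)P₀ + (-19/5)P₁ + (8/21)P₂ + (-6/5)P₃ + (24/35)P₄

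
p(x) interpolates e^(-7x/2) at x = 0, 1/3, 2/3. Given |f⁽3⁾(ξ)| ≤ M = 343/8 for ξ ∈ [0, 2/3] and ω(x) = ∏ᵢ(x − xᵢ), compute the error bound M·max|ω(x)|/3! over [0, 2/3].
343*sqrt(3)/5832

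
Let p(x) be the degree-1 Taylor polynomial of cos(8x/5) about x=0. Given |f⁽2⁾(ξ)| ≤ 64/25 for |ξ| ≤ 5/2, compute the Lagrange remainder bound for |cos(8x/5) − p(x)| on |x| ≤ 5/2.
8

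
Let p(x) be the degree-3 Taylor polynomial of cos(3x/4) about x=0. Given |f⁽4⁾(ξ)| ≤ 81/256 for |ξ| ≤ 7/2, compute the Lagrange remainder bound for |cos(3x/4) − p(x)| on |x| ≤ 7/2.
64827/32768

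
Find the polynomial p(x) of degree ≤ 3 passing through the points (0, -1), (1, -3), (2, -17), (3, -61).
-3*x**3 + 3*x**2 - 2*x - 1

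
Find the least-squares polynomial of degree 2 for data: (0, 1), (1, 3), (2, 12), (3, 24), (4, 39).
19/35 + (99/70)x + (29/14)x²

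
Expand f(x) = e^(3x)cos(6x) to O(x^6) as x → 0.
1 + 3*x - 27*x**2/2 - 99*x**3/2 - 189*x**4/8 + 3321*x**5/40 + O(x**6)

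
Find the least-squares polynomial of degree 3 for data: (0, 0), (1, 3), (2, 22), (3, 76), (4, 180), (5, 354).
(23/42)x + (-15/28)x² + (35/12)x³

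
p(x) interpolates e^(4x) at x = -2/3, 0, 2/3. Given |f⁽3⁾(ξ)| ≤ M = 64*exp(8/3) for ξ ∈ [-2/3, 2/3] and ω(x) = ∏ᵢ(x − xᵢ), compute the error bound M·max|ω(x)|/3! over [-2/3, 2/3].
512*sqrt(3)*exp(8/3)/729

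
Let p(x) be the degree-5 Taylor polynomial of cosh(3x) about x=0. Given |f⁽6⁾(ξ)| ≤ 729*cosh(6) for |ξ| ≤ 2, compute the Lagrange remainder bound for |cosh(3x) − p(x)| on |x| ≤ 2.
324*cosh(6)/5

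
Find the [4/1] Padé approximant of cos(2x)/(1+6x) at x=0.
(2*x**4/3 - 2*x**2 + 1)/(6*x + 1)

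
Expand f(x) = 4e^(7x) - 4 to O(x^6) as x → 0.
28*x + 98*x**2 + 686*x**3/3 + 2401*x**4/6 + 16807*x**5/30 + O(x**6)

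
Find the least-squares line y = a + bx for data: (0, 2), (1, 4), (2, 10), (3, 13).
a = 7/5, b = 39/10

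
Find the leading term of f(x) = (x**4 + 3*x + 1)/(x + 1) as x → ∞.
x**3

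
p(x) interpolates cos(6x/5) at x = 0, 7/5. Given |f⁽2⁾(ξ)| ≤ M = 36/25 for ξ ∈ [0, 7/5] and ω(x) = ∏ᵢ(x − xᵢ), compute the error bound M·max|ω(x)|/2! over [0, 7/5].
441/1250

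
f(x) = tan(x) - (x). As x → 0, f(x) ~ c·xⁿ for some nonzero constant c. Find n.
3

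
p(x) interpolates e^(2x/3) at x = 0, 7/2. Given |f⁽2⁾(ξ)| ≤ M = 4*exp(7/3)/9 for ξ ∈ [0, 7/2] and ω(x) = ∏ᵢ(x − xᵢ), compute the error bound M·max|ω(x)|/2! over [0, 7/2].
49*exp(7/3)/72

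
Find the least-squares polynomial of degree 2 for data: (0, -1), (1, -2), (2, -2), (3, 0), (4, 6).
-5/7 + (-104/35)x + (8/7)x²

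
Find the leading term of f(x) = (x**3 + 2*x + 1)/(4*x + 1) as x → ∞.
x**2/4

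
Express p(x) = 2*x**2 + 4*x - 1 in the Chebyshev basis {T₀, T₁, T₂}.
(4)T₁ + T₂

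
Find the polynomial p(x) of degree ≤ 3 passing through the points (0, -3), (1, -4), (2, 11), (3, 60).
3*x**3 - x**2 - 3*x - 3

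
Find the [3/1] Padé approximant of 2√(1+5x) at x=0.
(-125*x**3/32 + 75*x**2/8 + 45*x/4 + 2)/(25*x/8 + 1)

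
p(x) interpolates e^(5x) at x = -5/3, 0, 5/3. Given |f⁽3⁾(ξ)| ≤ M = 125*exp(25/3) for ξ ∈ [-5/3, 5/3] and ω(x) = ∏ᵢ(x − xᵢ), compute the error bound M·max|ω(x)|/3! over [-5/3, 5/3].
15625*sqrt(3)*exp(25/3)/729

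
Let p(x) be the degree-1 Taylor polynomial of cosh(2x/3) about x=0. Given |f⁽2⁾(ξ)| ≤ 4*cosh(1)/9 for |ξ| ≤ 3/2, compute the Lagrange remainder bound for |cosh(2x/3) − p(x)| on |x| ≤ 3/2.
cosh(1)/2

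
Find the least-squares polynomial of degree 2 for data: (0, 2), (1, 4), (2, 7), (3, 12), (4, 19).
74/35 + (27/35)x + (6/7)x²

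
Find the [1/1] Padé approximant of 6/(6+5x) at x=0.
1/(5*x/6 + 1)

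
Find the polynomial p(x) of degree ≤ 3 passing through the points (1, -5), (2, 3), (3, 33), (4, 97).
2*x**3 - x**2 - 3*x - 3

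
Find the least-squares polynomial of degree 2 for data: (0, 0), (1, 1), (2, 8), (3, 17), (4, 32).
-4/35 + (-4/7)x + (15/7)x²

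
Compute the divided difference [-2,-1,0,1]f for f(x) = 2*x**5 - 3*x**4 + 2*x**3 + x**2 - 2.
18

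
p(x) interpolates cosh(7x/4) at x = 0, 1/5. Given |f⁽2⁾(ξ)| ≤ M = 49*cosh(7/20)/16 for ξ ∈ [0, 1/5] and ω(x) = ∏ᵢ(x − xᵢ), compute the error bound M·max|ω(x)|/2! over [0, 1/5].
49*cosh(7/20)/3200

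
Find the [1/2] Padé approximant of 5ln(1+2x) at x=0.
10*x/(-x**2/3 + x + 1)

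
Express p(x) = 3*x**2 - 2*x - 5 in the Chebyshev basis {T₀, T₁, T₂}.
(-7/2)T₀ + (-2)T₁ + (3/2)T₂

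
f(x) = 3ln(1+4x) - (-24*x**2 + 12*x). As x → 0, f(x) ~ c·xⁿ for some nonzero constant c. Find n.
3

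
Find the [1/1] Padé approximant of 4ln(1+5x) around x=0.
20*x/(5*x/2 + 1)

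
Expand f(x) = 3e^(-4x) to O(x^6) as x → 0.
3 - 12*x + 24*x**2 - 32*x**3 + 32*x**4 - 128*x**5/5 + O(x**6)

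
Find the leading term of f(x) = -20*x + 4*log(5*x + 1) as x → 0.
-50*x**2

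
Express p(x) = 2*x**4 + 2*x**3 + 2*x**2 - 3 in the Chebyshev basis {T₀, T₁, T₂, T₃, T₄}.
(-5/4)T₀ + (3/2)T₁ + (2)T₂ + (1/2)T₃ + (1/4)T₄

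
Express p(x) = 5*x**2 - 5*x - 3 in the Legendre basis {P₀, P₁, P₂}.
(-4/3)P₀ + (-5)P₁ + (10/3)P₂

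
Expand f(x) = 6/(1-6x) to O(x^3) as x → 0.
6 + 36*x + 216*x**2 + O(x**3)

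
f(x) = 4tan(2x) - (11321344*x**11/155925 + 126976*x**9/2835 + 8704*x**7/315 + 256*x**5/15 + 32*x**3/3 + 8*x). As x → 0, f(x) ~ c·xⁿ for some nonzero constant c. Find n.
13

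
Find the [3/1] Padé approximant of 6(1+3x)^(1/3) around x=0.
(-2*x**3 + 6*x**2 + 18*x + 6)/(2*x + 1)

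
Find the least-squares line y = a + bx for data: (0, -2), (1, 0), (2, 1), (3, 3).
a = -19/10, b = 8/5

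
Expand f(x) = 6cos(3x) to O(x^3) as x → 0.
6 - 27*x**2 + O(x**3)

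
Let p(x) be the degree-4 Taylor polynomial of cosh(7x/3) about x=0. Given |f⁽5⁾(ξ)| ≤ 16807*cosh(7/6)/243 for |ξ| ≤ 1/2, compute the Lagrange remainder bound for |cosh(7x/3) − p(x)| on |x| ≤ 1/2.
16807*cosh(7/6)/933120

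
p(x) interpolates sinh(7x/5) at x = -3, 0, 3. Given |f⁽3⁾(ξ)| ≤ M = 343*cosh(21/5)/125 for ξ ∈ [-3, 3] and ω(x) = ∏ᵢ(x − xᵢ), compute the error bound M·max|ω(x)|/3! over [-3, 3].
343*sqrt(3)*cosh(21/5)/125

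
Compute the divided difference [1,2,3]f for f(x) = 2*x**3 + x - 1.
12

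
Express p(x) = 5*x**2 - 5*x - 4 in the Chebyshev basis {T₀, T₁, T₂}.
(-3/2)T₀ + (-5)T₁ + (5/2)T₂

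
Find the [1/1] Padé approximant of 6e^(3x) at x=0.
(9*x + 6)/(1 - 3*x/2)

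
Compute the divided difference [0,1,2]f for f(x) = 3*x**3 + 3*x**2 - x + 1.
12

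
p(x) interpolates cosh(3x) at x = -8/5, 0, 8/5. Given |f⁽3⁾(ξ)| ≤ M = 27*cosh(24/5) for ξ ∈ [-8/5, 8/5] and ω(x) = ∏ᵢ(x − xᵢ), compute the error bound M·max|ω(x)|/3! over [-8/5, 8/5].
512*sqrt(3)*cosh(24/5)/125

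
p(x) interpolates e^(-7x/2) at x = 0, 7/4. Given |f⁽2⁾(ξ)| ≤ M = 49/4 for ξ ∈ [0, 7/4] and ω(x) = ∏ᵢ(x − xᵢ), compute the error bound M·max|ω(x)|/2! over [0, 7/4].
2401/512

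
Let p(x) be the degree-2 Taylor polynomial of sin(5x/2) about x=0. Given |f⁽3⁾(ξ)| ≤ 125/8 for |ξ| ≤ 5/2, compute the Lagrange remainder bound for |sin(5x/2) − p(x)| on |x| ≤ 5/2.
15625/384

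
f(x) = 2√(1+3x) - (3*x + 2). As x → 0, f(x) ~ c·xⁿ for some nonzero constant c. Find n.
2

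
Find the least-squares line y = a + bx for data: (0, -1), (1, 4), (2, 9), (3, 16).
a = -7/5, b = 28/5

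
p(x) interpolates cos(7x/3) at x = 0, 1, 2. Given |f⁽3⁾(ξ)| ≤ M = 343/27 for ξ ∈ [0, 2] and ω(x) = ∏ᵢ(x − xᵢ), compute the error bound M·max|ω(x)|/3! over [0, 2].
343*sqrt(3)/729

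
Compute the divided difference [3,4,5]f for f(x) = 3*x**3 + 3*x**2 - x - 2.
39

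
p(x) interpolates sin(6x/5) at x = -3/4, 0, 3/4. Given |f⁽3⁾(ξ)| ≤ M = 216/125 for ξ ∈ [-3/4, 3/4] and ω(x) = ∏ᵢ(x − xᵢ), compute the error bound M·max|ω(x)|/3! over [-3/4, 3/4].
27*sqrt(3)/1000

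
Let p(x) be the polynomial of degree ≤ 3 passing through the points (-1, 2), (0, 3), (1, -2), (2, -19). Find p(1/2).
13/8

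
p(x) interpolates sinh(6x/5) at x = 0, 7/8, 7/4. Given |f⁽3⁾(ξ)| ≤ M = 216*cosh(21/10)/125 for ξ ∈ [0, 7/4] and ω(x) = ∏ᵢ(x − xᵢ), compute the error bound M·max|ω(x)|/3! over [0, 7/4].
343*sqrt(3)*cosh(21/10)/8000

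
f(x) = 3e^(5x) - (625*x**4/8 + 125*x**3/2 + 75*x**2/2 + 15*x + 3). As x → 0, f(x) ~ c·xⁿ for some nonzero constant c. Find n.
5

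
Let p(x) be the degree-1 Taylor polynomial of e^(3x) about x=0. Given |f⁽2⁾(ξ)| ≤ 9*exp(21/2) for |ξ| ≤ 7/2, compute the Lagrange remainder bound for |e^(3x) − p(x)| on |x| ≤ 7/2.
441*exp(21/2)/8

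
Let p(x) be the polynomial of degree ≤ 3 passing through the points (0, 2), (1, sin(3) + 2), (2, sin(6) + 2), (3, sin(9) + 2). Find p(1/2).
sin(9)/16 - 5*sin(6)/16 + 15*sin(3)/16 + 2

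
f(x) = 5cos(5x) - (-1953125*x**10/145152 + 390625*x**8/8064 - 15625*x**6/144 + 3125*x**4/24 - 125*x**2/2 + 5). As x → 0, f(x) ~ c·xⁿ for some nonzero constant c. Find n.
12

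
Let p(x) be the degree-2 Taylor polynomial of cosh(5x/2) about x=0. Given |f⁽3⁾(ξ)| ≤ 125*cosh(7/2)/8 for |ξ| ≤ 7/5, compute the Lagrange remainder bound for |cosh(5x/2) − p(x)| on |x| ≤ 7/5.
343*cosh(7/2)/48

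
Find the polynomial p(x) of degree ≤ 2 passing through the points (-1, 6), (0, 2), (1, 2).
2*x**2 - 2*x + 2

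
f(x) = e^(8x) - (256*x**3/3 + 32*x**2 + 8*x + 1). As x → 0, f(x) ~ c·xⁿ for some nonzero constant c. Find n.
4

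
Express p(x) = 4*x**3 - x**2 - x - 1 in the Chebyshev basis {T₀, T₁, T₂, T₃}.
(-3/2)T₀ + (2)T₁ + (-1/2)T₂ + T₃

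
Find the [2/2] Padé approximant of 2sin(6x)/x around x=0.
(12 - 252*x**2/5)/(9*x**2/5 + 1)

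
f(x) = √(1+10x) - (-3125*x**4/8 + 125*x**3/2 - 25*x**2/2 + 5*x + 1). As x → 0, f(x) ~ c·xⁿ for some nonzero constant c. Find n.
5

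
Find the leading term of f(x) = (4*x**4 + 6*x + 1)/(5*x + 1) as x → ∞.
4*x**3/5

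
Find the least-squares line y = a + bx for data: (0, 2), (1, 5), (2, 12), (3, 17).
a = 6/5, b = 26/5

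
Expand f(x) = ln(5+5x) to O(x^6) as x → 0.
log(5) + x - x**2/2 + x**3/3 - x**4/4 + x**5/5 + O(x**6)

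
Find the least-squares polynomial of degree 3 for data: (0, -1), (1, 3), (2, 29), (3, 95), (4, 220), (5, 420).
-17/18 + (-1045/756)x + (557/252)x² + (161/54)x³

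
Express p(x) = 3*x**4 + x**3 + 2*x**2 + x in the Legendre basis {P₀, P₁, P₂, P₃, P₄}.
(19/15)P₀ + (8/5)P₁ + (64/21)P₂ + (2/5)P₃ + (24/35)P₄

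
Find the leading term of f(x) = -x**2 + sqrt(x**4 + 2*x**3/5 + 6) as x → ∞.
x/5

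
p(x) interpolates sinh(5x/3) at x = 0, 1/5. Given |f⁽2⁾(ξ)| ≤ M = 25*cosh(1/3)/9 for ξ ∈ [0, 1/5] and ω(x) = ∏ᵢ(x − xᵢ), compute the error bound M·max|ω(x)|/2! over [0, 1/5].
cosh(1/3)/72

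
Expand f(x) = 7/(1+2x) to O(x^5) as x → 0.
7 - 14*x + 28*x**2 - 56*x**3 + 112*x**4 + O(x**5)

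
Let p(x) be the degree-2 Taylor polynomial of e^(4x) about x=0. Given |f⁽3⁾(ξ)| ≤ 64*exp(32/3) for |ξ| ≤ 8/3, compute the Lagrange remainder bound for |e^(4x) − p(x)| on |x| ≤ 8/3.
16384*exp(32/3)/81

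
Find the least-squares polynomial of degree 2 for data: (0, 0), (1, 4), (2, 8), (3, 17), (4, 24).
-1/35 + (207/70)x + (11/14)x²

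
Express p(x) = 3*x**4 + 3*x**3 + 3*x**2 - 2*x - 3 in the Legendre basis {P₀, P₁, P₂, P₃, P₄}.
(-7/5)P₀ + (-1/5)P₁ + (26/7)P₂ + (6/5)P₃ + (24/35)P₄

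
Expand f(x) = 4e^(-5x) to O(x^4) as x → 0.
4 - 20*x + 50*x**2 - 250*x**3/3 + O(x**4)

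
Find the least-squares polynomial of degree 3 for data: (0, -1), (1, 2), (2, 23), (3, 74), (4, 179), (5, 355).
-79/63 + (1135/378)x + (-493/252)x² + (337/108)x³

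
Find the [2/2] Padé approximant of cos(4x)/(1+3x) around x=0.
(-56*x**2/3 + 4*x + 1)/(4*x**2/3 + 7*x + 1)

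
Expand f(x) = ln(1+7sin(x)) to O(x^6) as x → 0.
7*x - 49*x**2/2 + 679*x**3/6 - 7105*x**4/12 + 79303*x**5/24 + O(x**6)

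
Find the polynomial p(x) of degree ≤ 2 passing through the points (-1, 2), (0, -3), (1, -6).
x**2 - 4*x - 3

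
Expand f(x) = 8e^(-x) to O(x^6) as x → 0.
8 - 8*x + 4*x**2 - 4*x**3/3 + x**4/3 - x**5/15 + O(x**6)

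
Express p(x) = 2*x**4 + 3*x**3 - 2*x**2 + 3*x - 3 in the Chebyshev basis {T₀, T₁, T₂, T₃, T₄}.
(-13/4)T₀ + (21/4)T₁ + (3/4)T₃ + (1/4)T₄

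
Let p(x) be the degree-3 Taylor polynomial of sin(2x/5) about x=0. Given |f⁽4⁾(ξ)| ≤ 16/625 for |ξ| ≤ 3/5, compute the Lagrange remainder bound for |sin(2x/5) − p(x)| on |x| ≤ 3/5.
54/390625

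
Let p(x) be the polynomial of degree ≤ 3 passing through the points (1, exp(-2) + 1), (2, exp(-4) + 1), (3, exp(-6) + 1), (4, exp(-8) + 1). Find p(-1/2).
(-189*exp(4) - 35 + 135*exp(2) + 105*exp(6) + 16*exp(8))*exp(-8)/16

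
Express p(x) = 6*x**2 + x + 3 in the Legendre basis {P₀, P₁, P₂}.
(5)P₀ + P₁ + (4)P₂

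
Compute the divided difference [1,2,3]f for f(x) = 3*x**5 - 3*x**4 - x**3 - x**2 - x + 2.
188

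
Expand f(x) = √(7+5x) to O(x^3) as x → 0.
sqrt(7) + 5*sqrt(7)*x/14 - 25*sqrt(7)*x**2/392 + O(x**3)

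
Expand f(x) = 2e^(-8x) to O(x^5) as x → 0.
2 - 16*x + 64*x**2 - 512*x**3/3 + 1024*x**4/3 + O(x**5)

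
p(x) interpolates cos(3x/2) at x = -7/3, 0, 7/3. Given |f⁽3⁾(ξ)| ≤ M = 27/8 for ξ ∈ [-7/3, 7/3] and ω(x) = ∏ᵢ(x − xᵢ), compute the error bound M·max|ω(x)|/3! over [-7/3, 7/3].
343*sqrt(3)/216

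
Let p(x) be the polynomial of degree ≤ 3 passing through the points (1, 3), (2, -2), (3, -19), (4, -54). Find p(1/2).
23/8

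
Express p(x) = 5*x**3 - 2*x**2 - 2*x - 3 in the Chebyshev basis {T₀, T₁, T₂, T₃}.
(-4)T₀ + (7/4)T₁ - T₂ + (5/4)T₃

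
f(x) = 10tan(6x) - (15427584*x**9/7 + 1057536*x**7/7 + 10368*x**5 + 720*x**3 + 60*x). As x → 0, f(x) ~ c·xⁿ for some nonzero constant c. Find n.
11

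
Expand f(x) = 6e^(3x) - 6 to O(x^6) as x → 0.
18*x + 27*x**2 + 27*x**3 + 81*x**4/4 + 243*x**5/20 + O(x**6)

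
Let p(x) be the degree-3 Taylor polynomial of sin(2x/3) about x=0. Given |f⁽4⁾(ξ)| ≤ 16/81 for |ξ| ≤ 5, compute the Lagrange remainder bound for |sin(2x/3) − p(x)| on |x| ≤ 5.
1250/243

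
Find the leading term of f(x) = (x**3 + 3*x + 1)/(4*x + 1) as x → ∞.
x**2/4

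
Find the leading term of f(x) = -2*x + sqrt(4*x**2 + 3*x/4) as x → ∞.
3/16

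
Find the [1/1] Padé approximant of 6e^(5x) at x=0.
(15*x + 6)/(1 - 5*x/2)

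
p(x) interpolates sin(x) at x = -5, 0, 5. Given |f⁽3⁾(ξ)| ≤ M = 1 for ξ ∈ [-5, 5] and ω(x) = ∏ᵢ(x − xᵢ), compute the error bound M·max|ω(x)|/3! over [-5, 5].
125*sqrt(3)/27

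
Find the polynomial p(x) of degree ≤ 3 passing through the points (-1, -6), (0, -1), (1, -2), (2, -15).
-x**3 - 3*x**2 + 3*x - 1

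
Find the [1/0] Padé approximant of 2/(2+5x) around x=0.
1 - 5*x/2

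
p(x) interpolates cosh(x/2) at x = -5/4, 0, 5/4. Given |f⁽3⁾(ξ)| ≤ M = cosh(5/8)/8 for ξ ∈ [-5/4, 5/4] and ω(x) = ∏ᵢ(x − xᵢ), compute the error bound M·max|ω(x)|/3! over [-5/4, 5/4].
125*sqrt(3)*cosh(5/8)/13824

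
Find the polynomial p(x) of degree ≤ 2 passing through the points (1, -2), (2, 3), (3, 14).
3*x**2 - 4*x - 1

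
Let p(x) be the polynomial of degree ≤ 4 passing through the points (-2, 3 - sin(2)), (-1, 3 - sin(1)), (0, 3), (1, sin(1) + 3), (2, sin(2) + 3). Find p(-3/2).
-7*sin(1)/8 - 5*sin(2)/16 + 3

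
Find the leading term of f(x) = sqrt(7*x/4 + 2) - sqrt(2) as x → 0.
7*sqrt(2)*x/16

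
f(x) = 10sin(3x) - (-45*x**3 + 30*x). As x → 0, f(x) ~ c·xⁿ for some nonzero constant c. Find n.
5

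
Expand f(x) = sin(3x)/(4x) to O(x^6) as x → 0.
3/4 - 9*x**2/8 + 81*x**4/160 + O(x**6)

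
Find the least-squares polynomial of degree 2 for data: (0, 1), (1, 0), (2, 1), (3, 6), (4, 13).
37/35 + (-19/7)x + (10/7)x²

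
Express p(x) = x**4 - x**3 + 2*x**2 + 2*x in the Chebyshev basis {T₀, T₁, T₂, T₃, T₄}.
(11/8)T₀ + (5/4)T₁ + (3/2)T₂ + (-1/4)T₃ + (1/8)T₄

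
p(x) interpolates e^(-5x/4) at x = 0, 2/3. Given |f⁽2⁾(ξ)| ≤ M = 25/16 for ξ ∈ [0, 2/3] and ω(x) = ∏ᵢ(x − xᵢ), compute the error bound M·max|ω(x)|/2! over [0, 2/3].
25/288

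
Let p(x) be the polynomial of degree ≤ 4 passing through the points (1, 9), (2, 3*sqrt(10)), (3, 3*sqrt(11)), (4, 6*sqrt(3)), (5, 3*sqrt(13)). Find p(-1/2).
-2079*sqrt(10)/32 - 1155*sqrt(3)/16 + 945*sqrt(13)/128 + 10395/128 + 4455*sqrt(11)/64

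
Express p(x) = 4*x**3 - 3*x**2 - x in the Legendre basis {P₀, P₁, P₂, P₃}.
-P₀ + (7/5)P₁ + (-2)P₂ + (8/5)P₃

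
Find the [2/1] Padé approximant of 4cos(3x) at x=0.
4 - 18*x**2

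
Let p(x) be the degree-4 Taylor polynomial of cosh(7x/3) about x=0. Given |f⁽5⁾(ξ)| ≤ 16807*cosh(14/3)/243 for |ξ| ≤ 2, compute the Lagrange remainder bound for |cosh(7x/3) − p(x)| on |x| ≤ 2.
67228*cosh(14/3)/3645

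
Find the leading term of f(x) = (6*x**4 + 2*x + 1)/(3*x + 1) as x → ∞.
2*x**3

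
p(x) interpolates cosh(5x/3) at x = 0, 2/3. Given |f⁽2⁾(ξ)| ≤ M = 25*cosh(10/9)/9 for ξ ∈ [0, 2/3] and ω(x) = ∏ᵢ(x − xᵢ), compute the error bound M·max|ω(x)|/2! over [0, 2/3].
25*cosh(10/9)/162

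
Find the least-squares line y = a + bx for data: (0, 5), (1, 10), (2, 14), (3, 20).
a = 49/10, b = 49/10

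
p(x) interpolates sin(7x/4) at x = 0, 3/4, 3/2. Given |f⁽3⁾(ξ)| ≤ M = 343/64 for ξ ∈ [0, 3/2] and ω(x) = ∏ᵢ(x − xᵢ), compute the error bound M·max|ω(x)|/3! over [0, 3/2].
343*sqrt(3)/4096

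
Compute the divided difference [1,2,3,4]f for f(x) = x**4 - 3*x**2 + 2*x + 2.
10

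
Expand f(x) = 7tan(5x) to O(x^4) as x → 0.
35*x + 875*x**3/3 + O(x**4)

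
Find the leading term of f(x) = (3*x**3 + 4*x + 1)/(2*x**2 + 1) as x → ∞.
3*x/2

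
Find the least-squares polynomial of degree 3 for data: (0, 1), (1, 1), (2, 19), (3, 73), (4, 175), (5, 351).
50/63 + (-767/378)x + (-29/126)x² + (79/27)x³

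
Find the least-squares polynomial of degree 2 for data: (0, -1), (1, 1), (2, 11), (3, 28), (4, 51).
-6/5 + (-9/10)x + (7/2)x²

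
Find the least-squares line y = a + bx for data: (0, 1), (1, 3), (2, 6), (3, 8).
a = 9/10, b = 12/5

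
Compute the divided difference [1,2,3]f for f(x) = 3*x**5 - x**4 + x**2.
246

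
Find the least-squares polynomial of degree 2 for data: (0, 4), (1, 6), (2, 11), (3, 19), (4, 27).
131/35 + (113/70)x + (15/14)x²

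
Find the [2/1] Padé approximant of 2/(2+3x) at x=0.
1/(3*x/2 + 1)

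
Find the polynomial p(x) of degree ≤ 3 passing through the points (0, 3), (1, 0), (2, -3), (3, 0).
x**3 - 3*x**2 - x + 3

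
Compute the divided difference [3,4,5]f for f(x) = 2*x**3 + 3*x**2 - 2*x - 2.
27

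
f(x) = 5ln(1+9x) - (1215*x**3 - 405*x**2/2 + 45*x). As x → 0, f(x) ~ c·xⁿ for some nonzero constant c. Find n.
4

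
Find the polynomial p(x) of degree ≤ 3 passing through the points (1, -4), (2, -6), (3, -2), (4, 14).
x**3 - 3*x**2 - 2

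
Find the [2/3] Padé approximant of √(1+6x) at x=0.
(63*x**2/4 + 42*x/5 + 1)/(-27*x**3/20 + 81*x**2/20 + 27*x/5 + 1)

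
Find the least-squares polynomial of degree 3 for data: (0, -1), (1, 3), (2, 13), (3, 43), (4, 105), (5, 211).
-58/63 + (1681/378)x + (-181/63)x² + (113/54)x³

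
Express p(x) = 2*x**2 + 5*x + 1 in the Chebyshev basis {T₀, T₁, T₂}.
(2)T₀ + (5)T₁ + T₂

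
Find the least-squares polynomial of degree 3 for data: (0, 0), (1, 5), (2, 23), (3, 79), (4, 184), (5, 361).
11/63 + (428/189)x + (-76/63)x² + (82/27)x³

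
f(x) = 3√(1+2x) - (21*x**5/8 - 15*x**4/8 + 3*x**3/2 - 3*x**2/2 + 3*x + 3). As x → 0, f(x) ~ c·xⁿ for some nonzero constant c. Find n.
6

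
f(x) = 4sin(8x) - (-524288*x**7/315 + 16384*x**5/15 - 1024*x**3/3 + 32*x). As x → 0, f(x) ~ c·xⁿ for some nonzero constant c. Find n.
9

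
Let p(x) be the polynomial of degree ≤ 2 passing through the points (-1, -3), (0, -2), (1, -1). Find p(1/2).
-3/2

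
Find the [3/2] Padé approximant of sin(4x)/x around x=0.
(4 - 112*x**2/15)/(4*x**2/5 + 1)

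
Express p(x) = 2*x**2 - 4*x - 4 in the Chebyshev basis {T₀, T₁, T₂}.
(-3)T₀ + (-4)T₁ + T₂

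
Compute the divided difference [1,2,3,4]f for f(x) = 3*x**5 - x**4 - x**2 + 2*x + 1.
185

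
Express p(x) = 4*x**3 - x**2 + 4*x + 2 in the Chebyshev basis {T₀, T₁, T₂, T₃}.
(3/2)T₀ + (7)T₁ + (-1/2)T₂ + T₃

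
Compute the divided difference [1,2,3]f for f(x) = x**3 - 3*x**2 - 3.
3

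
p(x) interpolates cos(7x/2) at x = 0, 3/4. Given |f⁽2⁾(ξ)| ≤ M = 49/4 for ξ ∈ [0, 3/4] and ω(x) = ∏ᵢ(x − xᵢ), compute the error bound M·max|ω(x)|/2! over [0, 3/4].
441/512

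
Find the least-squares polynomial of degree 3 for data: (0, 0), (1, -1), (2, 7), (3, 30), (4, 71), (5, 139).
-1/14 + (-281/84)x + (23/14)x² + (11/12)x³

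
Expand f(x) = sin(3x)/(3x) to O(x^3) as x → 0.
1 - 3*x**2/2 + O(x**3)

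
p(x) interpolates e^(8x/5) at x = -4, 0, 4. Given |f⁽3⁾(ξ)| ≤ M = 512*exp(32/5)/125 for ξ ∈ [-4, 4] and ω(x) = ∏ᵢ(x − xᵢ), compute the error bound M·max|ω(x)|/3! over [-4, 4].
32768*sqrt(3)*exp(32/5)/3375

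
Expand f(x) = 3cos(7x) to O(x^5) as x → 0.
3 - 147*x**2/2 + 2401*x**4/8 + O(x**5)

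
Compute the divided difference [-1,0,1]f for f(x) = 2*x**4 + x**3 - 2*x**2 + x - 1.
0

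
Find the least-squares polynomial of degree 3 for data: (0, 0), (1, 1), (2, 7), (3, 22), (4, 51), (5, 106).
-11/42 + (695/252)x + (-157/84)x² + (10/9)x³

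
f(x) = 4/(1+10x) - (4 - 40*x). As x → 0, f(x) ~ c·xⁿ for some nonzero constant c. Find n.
2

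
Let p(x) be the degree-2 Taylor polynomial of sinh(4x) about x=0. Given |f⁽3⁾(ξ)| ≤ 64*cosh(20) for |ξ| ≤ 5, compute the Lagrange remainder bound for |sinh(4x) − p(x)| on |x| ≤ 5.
4000*cosh(20)/3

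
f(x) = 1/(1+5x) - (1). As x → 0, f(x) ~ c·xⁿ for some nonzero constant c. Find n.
1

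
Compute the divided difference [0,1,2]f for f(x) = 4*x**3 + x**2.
13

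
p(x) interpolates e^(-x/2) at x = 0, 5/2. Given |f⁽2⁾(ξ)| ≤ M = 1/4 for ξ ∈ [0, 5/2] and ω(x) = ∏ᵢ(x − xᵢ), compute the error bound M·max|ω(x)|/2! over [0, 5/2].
25/128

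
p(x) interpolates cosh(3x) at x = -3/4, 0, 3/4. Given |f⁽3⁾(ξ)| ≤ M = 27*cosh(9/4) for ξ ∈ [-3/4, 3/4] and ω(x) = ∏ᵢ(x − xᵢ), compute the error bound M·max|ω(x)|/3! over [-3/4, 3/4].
27*sqrt(3)*cosh(9/4)/64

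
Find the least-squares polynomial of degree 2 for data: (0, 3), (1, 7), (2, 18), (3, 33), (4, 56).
3 + (6/5)x + (3)x²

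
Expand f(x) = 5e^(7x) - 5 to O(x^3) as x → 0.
35*x + 245*x**2/2 + O(x**3)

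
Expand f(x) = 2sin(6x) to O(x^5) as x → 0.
12*x - 72*x**3 + O(x**5)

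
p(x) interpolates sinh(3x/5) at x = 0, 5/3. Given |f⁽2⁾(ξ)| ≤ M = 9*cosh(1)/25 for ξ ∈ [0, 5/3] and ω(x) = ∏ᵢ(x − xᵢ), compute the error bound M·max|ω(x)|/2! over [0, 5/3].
cosh(1)/8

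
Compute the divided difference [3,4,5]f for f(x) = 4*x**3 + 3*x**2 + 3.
51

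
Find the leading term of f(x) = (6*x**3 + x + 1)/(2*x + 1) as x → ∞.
3*x**2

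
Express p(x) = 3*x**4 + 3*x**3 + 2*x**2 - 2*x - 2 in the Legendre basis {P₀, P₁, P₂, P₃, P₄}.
(-11/15)P₀ + (-1/5)P₁ + (64/21)P₂ + (6/5)P₃ + (24/35)P₄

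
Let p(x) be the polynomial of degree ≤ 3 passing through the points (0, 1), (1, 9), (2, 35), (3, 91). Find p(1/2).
7/2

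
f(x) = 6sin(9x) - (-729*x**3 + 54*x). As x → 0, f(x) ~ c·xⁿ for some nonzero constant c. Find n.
5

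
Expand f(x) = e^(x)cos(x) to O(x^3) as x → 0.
1 + x + O(x**3)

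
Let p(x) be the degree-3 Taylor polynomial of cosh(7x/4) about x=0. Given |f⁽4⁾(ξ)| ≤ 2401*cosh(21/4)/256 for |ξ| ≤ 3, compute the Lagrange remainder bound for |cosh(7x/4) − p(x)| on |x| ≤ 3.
64827*cosh(21/4)/2048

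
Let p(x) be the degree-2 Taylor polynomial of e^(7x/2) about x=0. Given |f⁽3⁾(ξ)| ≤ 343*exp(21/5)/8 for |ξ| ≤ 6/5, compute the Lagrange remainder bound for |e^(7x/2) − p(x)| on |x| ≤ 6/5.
3087*exp(21/5)/250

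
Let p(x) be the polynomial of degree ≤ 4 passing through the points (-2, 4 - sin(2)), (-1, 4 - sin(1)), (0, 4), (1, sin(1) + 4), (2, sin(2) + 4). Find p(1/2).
-sin(2)/16 + 5*sin(1)/8 + 4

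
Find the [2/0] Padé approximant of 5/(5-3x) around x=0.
9*x**2/25 + 3*x/5 + 1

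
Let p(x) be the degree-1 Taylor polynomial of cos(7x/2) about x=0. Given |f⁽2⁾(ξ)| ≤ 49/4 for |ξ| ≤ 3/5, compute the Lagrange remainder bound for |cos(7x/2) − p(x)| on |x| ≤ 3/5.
441/200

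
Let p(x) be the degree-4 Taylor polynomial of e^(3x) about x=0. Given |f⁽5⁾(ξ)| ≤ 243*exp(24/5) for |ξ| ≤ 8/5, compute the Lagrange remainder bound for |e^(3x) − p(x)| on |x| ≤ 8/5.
331776*exp(24/5)/15625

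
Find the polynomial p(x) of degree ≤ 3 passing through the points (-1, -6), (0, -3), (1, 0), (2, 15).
2*x**3 + x - 3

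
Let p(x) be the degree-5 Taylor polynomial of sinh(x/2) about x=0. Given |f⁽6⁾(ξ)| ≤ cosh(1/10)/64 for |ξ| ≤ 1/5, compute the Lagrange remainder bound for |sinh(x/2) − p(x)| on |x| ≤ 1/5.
cosh(1/10)/720000000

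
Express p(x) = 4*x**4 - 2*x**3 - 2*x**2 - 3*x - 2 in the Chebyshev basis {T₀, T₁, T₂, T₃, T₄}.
(-3/2)T₀ + (-9/2)T₁ + T₂ + (-1/2)T₃ + (1/2)T₄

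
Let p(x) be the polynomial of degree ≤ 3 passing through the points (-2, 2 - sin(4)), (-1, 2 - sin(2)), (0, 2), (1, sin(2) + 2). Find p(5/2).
-15*sin(2)/8 + 35*sin(4)/16 + 2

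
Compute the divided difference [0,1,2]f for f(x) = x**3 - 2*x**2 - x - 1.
1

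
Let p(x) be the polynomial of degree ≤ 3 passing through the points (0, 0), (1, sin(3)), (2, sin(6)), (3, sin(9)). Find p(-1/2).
21*sin(6)/16 - 35*sin(3)/16 - 5*sin(9)/16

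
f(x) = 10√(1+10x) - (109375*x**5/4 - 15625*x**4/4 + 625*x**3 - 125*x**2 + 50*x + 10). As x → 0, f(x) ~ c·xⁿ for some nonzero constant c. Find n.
6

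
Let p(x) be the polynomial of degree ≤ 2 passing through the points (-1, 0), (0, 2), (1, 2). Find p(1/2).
9/4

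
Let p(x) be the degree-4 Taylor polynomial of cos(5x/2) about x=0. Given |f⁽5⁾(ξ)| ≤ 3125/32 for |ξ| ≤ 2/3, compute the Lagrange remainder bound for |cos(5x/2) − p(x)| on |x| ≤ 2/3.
625/5832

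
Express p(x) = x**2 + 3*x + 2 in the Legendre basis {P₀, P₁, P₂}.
(7/3)P₀ + (3)P₁ + (2/3)P₂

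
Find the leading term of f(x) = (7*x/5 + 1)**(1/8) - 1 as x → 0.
7*x/40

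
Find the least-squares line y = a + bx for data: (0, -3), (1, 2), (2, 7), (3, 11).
a = -14/5, b = 47/10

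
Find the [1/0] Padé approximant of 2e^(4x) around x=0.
8*x + 2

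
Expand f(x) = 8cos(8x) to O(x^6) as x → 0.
8 - 256*x**2 + 4096*x**4/3 + O(x**6)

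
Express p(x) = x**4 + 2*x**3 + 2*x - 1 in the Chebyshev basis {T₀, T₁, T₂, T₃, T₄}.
(-5/8)T₀ + (7/2)T₁ + (1/2)T₂ + (1/2)T₃ + (1/8)T₄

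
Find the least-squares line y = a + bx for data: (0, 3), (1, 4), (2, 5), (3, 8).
a = 13/5, b = 8/5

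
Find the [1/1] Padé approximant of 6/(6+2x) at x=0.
1/(x/3 + 1)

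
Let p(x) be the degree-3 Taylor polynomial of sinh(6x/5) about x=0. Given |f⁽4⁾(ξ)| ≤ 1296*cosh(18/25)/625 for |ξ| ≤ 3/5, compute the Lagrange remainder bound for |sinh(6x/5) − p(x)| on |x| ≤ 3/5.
4374*cosh(18/25)/390625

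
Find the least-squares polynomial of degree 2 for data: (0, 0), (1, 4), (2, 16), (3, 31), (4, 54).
-1/7 + (25/14)x + (41/14)x²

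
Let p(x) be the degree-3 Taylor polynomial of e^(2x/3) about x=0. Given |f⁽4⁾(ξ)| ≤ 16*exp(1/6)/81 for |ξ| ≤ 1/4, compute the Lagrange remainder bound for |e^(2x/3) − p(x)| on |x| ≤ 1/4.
exp(1/6)/31104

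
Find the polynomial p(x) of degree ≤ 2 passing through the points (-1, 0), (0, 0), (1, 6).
3*x**2 + 3*x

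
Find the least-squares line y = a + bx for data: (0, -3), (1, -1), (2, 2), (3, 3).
a = -29/10, b = 21/10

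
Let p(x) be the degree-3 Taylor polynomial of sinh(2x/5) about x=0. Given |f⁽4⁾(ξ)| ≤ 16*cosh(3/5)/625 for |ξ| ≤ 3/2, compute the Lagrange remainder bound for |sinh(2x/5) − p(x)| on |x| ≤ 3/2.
27*cosh(3/5)/5000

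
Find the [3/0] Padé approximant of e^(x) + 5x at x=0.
x**3/6 + x**2/2 + 6*x + 1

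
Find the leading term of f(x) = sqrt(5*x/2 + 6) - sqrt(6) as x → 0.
5*sqrt(6)*x/24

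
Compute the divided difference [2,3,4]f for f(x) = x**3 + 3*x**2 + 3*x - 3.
12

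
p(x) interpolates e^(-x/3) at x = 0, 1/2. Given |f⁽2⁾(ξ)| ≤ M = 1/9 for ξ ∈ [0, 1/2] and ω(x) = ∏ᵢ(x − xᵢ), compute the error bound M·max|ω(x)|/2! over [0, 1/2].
1/288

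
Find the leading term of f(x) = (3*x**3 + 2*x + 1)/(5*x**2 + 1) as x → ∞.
3*x/5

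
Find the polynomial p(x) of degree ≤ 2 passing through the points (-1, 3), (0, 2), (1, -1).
-x**2 - 2*x + 2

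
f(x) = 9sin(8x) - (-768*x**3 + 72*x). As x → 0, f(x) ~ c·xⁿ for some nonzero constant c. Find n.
5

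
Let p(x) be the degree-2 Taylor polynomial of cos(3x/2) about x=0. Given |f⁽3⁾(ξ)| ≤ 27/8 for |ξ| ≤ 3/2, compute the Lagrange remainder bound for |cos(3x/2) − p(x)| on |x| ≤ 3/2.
243/128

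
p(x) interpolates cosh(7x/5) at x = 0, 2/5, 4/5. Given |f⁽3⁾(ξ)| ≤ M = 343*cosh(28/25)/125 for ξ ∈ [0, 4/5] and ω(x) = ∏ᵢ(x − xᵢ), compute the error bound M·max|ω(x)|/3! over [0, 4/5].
2744*sqrt(3)*cosh(28/25)/421875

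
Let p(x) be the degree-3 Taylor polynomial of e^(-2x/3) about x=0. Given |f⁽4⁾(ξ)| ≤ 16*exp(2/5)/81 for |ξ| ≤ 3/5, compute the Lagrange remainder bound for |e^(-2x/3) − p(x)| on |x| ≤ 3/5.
2*exp(2/5)/1875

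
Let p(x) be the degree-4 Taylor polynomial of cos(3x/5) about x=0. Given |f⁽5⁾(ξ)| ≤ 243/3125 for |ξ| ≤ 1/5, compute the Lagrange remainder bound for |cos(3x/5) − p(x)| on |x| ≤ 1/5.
81/390625000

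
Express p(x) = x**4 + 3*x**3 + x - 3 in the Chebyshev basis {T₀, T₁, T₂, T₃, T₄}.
(-21/8)T₀ + (13/4)T₁ + (1/2)T₂ + (3/4)T₃ + (1/8)T₄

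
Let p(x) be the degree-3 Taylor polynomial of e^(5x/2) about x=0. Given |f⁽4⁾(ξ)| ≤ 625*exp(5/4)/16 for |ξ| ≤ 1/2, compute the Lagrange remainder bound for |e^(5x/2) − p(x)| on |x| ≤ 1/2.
625*exp(5/4)/6144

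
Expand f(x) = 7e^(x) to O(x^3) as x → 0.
7 + 7*x + 7*x**2/2 + O(x**3)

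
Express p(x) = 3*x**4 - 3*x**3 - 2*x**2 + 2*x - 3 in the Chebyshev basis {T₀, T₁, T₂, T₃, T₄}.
(-23/8)T₀ + (-1/4)T₁ + (1/2)T₂ + (-3/4)T₃ + (3/8)T₄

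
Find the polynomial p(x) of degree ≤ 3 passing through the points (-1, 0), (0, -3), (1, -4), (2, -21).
-3*x**3 + x**2 + x - 3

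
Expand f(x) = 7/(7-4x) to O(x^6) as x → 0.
1 + 4*x/7 + 16*x**2/49 + 64*x**3/343 + 256*x**4/2401 + 1024*x**5/16807 + O(x**6)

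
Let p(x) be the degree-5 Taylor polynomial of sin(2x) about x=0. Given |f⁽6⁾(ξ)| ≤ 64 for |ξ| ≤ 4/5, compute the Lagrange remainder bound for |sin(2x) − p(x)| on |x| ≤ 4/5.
16384/703125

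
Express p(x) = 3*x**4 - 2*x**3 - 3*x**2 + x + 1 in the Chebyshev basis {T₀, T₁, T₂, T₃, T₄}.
(5/8)T₀ + (-1/2)T₁ + (-1/2)T₃ + (3/8)T₄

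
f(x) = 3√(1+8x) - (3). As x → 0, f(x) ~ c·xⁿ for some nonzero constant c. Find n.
1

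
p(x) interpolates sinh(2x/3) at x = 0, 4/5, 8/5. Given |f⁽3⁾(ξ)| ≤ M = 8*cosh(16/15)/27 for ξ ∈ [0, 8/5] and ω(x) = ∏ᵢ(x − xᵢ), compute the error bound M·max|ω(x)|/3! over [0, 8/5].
512*sqrt(3)*cosh(16/15)/91125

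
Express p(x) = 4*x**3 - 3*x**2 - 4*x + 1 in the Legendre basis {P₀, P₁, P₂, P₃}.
(-8/5)P₁ + (-2)P₂ + (8/5)P₃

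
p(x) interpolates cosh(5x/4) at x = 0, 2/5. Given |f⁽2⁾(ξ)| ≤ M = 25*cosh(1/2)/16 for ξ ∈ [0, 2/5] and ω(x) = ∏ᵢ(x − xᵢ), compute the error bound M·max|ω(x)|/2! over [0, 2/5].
cosh(1/2)/32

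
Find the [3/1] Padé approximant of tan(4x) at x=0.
64*x**3/3 + 4*x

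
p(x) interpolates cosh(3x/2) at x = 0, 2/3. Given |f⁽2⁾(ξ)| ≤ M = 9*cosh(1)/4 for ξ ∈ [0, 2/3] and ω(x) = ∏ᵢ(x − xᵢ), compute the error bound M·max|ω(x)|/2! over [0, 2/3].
cosh(1)/8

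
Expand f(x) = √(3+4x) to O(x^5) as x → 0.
sqrt(3) + 2*sqrt(3)*x/3 - 2*sqrt(3)*x**2/9 + 4*sqrt(3)*x**3/27 - 10*sqrt(3)*x**4/81 + O(x**5)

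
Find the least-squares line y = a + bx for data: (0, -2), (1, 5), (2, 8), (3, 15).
a = -8/5, b = 27/5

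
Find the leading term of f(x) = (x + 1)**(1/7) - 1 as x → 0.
x/7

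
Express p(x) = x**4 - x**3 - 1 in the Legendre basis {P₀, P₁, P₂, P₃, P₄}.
(-4/5)P₀ + (-3/5)P₁ + (4/7)P₂ + (-2/5)P₃ + (8/35)P₄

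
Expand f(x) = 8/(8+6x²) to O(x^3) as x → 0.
1 - 3*x**2/4 + O(x**3)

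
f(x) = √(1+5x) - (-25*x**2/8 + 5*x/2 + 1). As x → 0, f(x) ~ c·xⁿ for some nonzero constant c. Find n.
3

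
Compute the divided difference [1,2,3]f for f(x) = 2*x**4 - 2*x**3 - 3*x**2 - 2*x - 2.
35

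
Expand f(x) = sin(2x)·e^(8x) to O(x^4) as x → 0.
2*x + 16*x**2 + 188*x**3/3 + O(x**4)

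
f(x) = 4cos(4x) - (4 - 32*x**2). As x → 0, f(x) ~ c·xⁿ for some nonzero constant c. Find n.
4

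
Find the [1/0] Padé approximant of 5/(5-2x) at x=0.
2*x/5 + 1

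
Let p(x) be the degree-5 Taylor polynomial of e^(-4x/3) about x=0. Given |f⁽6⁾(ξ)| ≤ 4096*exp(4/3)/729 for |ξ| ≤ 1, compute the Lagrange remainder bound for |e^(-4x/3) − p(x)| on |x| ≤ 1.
256*exp(4/3)/32805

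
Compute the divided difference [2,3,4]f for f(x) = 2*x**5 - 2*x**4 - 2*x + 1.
460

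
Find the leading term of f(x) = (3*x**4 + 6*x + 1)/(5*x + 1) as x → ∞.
3*x**3/5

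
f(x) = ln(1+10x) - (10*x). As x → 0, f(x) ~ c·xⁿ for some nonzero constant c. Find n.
2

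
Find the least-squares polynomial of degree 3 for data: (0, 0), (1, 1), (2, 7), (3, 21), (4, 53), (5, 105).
-1/42 + (283/252)x + (-37/42)x² + (35/36)x³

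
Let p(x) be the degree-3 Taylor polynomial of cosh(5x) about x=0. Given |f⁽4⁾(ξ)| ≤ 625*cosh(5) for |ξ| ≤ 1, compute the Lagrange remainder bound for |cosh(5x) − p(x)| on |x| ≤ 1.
625*cosh(5)/24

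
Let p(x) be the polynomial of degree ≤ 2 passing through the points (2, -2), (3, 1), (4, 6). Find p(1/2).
-11/4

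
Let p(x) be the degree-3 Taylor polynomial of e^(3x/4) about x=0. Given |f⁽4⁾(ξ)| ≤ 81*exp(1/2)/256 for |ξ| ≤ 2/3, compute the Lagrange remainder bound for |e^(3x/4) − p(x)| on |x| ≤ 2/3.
exp(1/2)/384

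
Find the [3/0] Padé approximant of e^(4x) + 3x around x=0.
32*x**3/3 + 8*x**2 + 7*x + 1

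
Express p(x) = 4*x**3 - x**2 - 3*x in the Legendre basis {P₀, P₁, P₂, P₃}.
(-1/3)P₀ + (-3/5)P₁ + (-2/3)P₂ + (8/5)P₃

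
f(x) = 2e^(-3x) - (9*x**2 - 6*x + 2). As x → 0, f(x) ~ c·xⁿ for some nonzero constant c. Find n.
3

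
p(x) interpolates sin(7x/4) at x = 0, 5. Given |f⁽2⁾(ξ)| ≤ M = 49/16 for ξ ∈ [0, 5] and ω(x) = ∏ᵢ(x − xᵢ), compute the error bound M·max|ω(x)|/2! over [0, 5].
1225/128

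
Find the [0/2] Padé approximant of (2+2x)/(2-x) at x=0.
1/(3*x**2/2 - 3*x/2 + 1)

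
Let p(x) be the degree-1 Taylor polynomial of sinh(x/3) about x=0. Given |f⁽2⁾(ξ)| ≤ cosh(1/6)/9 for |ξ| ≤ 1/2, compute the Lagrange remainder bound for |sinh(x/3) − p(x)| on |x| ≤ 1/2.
cosh(1/6)/72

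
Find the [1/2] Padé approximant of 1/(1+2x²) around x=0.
1/(2*x**2 + 1)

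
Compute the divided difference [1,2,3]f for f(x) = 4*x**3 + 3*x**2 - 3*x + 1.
27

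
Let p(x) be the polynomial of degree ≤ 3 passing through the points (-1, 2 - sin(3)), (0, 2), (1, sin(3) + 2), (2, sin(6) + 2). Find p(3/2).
5*sin(6)/16 + 7*sin(3)/8 + 2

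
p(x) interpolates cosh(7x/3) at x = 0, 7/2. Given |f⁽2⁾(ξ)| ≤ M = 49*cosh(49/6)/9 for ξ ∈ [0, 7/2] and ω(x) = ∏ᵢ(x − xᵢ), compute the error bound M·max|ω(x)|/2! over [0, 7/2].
2401*cosh(49/6)/288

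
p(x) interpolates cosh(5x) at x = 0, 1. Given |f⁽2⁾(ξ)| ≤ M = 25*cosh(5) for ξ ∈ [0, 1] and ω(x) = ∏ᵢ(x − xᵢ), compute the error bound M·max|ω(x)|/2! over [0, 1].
25*cosh(5)/8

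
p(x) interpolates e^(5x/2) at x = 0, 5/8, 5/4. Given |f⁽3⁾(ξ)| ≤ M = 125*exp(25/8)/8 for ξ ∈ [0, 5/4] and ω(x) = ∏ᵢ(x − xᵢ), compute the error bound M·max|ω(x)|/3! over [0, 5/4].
15625*sqrt(3)*exp(25/8)/110592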